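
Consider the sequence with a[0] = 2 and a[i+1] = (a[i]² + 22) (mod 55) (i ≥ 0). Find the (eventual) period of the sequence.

Listing terms: a[0] = 2, a[1] = 26, a[2] = 38, a[3] = 36, a[4] = 53, a[5] = 26.
Since a[5] = a[1] = 26, the sequence is eventually periodic: after a pre-period of length 1 it cycles with period 4.

4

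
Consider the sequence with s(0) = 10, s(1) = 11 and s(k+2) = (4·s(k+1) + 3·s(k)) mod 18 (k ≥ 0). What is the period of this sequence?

Listing terms: s(0) = 10,  s(1) = 11,  s(2) = 2,  s(3) = 5,  s(4) = 8,  s(5) = 11,  s(6) = 14,  s(7) = 17,  s(8) = 2,  s(9) = 5.
Since (s(8), s(9)) = (s(2), s(3)) = (2, 5) (two consecutive terms determine the rest), the sequence is eventually periodic: after a pre-period of length 2 it cycles with period 6.

6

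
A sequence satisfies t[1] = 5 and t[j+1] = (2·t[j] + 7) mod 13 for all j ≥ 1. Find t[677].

Listing terms: t[1] = 5; t[2] = 4; t[3] = 2; t[4] = 11; t[5] = 3; t[6] = 0; t[7] = 7; t[8] = 8; t[9] = 10; t[10] = 1; t[11] = 9; t[12] = 12; t[13] = 5.
The sequence repeats with period 12.
(677 - 1) mod 12 = 4, so t[677] = t[5] = 3.

3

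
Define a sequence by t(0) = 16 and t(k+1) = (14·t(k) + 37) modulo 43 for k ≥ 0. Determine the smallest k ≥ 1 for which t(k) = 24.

7

Computing terms: t(0) = 16,  t(1) = 3,  t(2) = 36,  t(3) = 25,  t(4) = 0,  t(5) = 37,  t(6) = 39,  t(7) = 24,  t(8) = 29,  t(9) = 13,  t(10) = 4,  t(11) = 7,  t(12) = 6,  t(13) = 35,  t(14) = 11,  t(15) = 19,  t(16) = 2,  t(17) = 22,  t(18) = 1,  t(19) = 8,  t(20) = 20,  t(21) = 16.
The sequence repeats with period 21.
The value 24 first appears (with k ≥ 1) at t(7).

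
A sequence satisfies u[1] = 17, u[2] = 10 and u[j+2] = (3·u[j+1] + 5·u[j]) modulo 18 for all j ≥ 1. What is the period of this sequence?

12

We have u[1] = 17; u[2] = 10; u[3] = 7; u[4] = 17; u[5] = 14; u[6] = 1; u[7] = 1; u[8] = 8; u[9] = 11; u[10] = 1; u[11] = 4; u[12] = 17; u[13] = 17; u[14] = 10.
Since (u[13], u[14]) = (u[1], u[2]) = (17, 10) (two consecutive terms determine the rest), the sequence is periodic with period 12.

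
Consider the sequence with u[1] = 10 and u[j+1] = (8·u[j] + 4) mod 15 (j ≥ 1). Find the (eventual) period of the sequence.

4

Listing terms: u[1] = 10; u[2] = 9; u[3] = 1; u[4] = 12; u[5] = 10.
Since u[5] = u[1] = 10, the sequence is periodic with period 4.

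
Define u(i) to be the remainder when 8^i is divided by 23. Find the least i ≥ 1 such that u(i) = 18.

2

We have u(0) = 1, u(1) = 8, u(2) = 18, u(3) = 6, u(4) = 2, u(5) = 16, u(6) = 13, u(7) = 12, u(8) = 4, u(9) = 9, u(10) = 3, u(11) = 1.
Since u(11) = u(0) = 1, the sequence is periodic with period 11.
The value 18 first appears (with i ≥ 1) at u(2).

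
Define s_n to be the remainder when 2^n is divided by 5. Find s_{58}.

Listing terms: s_0 = 1, s_1 = 2, s_2 = 4, s_3 = 3, s_4 = 1.
Since s_4 = s_0 = 1, the sequence is periodic with period 4.
So s_{58} = s_{0 + ((58-0) mod 4)} = s_2 = 4.

4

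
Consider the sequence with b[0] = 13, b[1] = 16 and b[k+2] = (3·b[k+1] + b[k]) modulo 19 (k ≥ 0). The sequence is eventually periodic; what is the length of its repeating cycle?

40

Computing terms: b[0] = 13,  b[1] = 16,  b[2] = 4,  b[3] = 9,  b[4] = 12,  b[5] = 7,  b[6] = 14,  b[7] = 11,  b[8] = 9,  b[9] = 0,  b[10] = 9,  b[11] = 8,  b[12] = 14,  b[13] = 12,  b[14] = 12,  b[15] = 10,  b[16] = 4,  b[17] = 3,  b[18] = 13,  b[19] = 4,  b[20] = 6,  b[21] = 3,  b[22] = 15,  b[23] = 10,  b[24] = 7,  b[25] = 12,  b[26] = 5,  b[27] = 8,  b[28] = 10,  b[29] = 0,  b[30] = 10,  b[31] = 11,  b[32] = 5,  b[33] = 7,  b[34] = 7,  b[35] = 9,  b[36] = 15,  b[37] = 16,  b[38] = 6,  b[39] = 15,  b[40] = 13,  b[41] = 16.
Since (b[40], b[41]) = (b[0], b[1]) = (13, 16) (two consecutive terms determine the rest), the sequence is periodic with period 40.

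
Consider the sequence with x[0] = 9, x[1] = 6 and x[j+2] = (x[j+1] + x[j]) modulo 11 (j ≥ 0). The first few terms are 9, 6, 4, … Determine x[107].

Listing terms: x[0] = 9; x[1] = 6; x[2] = 4; x[3] = 10; x[4] = 3; x[5] = 2; x[6] = 5; x[7] = 7; x[8] = 1; x[9] = 8; x[10] = 9; x[11] = 6.
Since (x[10], x[11]) = (x[0], x[1]) = (9, 6) (two consecutive terms determine the rest), the sequence is periodic with period 10.
(107 - 0) mod 10 = 7, so x[107] = x[7] = 7.

7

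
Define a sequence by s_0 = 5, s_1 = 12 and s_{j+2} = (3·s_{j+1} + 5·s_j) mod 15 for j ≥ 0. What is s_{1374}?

We have s_0 = 5,  s_1 = 12,  s_2 = 1,  s_3 = 3,  s_4 = 14,  s_5 = 12,  s_6 = 1.
Since (s_5, s_6) = (s_1, s_2) = (12, 1) (two consecutive terms determine the rest), the sequence is eventually periodic: after a pre-period of length 1 it cycles with period 4.
For j ≥ 1, s_j depends only on (j - 1) mod 4. (1374 - 1) mod 4 = 1, so s_{1374} = s_2 = 1.

1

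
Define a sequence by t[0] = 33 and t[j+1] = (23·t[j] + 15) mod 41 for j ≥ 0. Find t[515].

Computing terms: t[0] = 33,  t[1] = 36,  t[2] = 23,  t[3] = 11,  t[4] = 22,  t[5] = 29,  t[6] = 26,  t[7] = 39,  t[8] = 10,  t[9] = 40,  t[10] = 33.
Since t[10] = t[0] = 33, the sequence is periodic with period 10.
(515 - 0) mod 10 = 5, so t[515] = t[5] = 29.

29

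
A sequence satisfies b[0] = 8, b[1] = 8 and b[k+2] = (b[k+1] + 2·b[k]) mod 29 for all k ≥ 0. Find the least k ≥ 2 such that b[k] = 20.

16

b[0] = 8,  b[1] = 8,  b[2] = 24,  b[3] = 11,  b[4] = 1,  b[5] = 23,  b[6] = 25,  b[7] = 13,  b[8] = 5,  b[9] = 2,  b[10] = 12,  b[11] = 16,  b[12] = 11,  b[13] = 14,  b[14] = 7,  b[15] = 6,  b[16] = 20,  b[17] = 3,  b[18] = 14,  b[19] = 20,  b[20] = 19,  b[21] = 1,  b[22] = 10,  b[23] = 12,  b[24] = 3,  b[25] = 27,  b[26] = 4,  b[27] = 0,  b[28] = 8,  b[29] = 8.
Since (b[28], b[29]) = (b[0], b[1]) = (8, 8) (two consecutive terms determine the rest), the sequence is periodic with period 28.
The value 20 first appears (with k ≥ 2) at b[16].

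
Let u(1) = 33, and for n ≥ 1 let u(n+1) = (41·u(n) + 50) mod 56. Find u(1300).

31

u(1) = 33; u(2) = 3; u(3) = 5; u(4) = 31; u(5) = 33.
The sequence repeats with period 4.
(1300 - 1) mod 4 = 3, so u(1300) = u(4) = 31.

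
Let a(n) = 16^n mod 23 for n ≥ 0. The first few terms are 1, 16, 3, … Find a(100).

16

Listing terms: a(0) = 1, a(1) = 16, a(2) = 3, a(3) = 2, a(4) = 9, a(5) = 6, a(6) = 4, a(7) = 18, a(8) = 12, a(9) = 8, a(10) = 13, a(11) = 1.
The sequence repeats with period 11.
(100 - 0) mod 11 = 1, so a(100) = a(1) = 16.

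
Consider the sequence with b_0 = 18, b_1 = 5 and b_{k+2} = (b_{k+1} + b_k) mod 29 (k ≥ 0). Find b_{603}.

5

Listing terms: b_0 = 18; b_1 = 5; b_2 = 23; b_3 = 28; b_4 = 22; b_5 = 21; b_6 = 14; b_7 = 6; b_8 = 20; b_9 = 26; b_{10} = 17; b_{11} = 14; b_{12} = 2; b_{13} = 16; b_{14} = 18; b_{15} = 5.
The sequence repeats with period 14.
(603 - 0) mod 14 = 1, so b_{603} = b_1 = 5.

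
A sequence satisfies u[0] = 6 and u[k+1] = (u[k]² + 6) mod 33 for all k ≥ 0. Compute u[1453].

18

Listing terms: u[0] = 6, u[1] = 9, u[2] = 21, u[3] = 18, u[4] = 0, u[5] = 6.
Since u[5] = u[0] = 6, the sequence is periodic with period 5.
(1453 - 0) mod 5 = 3, so u[1453] = u[3] = 18.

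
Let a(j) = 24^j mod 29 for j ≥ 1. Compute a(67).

Listing terms: a(1) = 24, a(2) = 25, a(3) = 20, a(4) = 16, a(5) = 7, a(6) = 23, a(7) = 1, a(8) = 24.
The sequence repeats with period 7.
(67 - 1) mod 7 = 3, so a(67) = a(4) = 16.

16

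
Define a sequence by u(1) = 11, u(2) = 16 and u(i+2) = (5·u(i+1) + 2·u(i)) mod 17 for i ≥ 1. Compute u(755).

u(1) = 11,  u(2) = 16,  u(3) = 0,  u(4) = 15,  u(5) = 7,  u(6) = 14,  u(7) = 16,  u(8) = 6,  u(9) = 11,  u(10) = 16.
Since (u(9), u(10)) = (u(1), u(2)) = (11, 16) (two consecutive terms determine the rest), the sequence is periodic with period 8.
(755 - 1) mod 8 = 2, so u(755) = u(3) = 0.

0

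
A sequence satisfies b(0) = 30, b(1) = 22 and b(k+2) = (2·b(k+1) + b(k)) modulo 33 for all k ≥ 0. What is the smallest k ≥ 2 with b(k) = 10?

7

Computing terms: b(0) = 30,  b(1) = 22,  b(2) = 8,  b(3) = 5,  b(4) = 18,  b(5) = 8,  b(6) = 1,  b(7) = 10,  b(8) = 21,  b(9) = 19,  b(10) = 26,  b(11) = 5,  b(12) = 3,  b(13) = 11,  b(14) = 25,  b(15) = 28,  b(16) = 15,  b(17) = 25,  b(18) = 32,  b(19) = 23,  b(20) = 12,  b(21) = 14,  b(22) = 7,  b(23) = 28,  b(24) = 30,  b(25) = 22.
The sequence repeats with period 24.
The value 10 first appears (with k ≥ 2) at b(7).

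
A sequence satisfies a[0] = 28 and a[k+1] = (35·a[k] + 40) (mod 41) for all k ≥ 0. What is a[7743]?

40

Listing terms: a[0] = 28,  a[1] = 36,  a[2] = 29,  a[3] = 30,  a[4] = 24,  a[5] = 19,  a[6] = 8,  a[7] = 33,  a[8] = 6,  a[9] = 4,  a[10] = 16,  a[11] = 26,  a[12] = 7,  a[13] = 39,  a[14] = 11,  a[15] = 15,  a[16] = 32,  a[17] = 12,  a[18] = 9,  a[19] = 27,  a[20] = 1,  a[21] = 34,  a[22] = 0,  a[23] = 40,  a[24] = 5,  a[25] = 10,  a[26] = 21,  a[27] = 37,  a[28] = 23,  a[29] = 25,  a[30] = 13,  a[31] = 3,  a[32] = 22,  a[33] = 31,  a[34] = 18,  a[35] = 14,  a[36] = 38,  a[37] = 17,  a[38] = 20,  a[39] = 2,  a[40] = 28.
Since a[40] = a[0] = 28, the sequence is periodic with period 40.
So a[7743] = a[0 + ((7743-0) mod 40)] = a[23] = 40.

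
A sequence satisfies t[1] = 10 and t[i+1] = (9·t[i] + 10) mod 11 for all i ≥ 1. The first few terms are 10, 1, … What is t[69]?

We have t[1] = 10; t[2] = 1; t[3] = 8; t[4] = 5; t[5] = 0; t[6] = 10.
The sequence repeats with period 5.
(69 - 1) mod 5 = 3, so t[69] = t[4] = 5.

5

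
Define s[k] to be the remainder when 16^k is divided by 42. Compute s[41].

s[1] = 16; s[2] = 4; s[3] = 22; s[4] = 16.
Since s[4] = s[1] = 16, the sequence is periodic with period 3.
So s[41] = s[1 + ((41-1) mod 3)] = s[2] = 4.

4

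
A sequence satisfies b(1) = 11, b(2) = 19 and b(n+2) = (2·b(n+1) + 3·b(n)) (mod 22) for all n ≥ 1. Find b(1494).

1

Listing terms: b(1) = 11, b(2) = 19, b(3) = 5, b(4) = 1, b(5) = 17, b(6) = 15, b(7) = 15, b(8) = 9, b(9) = 19, b(10) = 21, b(11) = 11, b(12) = 19.
Since (b(11), b(12)) = (b(1), b(2)) = (11, 19) (two consecutive terms determine the rest), the sequence is periodic with period 10.
(1494 - 1) mod 10 = 3, so b(1494) = b(4) = 1.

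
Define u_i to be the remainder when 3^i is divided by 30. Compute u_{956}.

21

We have u_0 = 1, u_1 = 3, u_2 = 9, u_3 = 27, u_4 = 21, u_5 = 3.
Since u_5 = u_1 = 3, the sequence is eventually periodic: after a pre-period of length 1 it cycles with period 4.
For i ≥ 1, u_i depends only on (i - 1) mod 4. (956 - 1) mod 4 = 3, so u_{956} = u_4 = 21.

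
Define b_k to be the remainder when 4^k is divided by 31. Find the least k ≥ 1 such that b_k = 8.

4

We have b_0 = 1,  b_1 = 4,  b_2 = 16,  b_3 = 2,  b_4 = 8,  b_5 = 1.
Since b_5 = b_0 = 1, the sequence is periodic with period 5.
The value 8 first appears (with k ≥ 1) at b_4.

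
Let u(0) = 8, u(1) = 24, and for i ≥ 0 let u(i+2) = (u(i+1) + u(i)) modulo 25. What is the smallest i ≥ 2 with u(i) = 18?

12

Listing terms: u(0) = 8, u(1) = 24, u(2) = 7, u(3) = 6, u(4) = 13, u(5) = 19, u(6) = 7, u(7) = 1, u(8) = 8, u(9) = 9, u(10) = 17, u(11) = 1, u(12) = 18, u(13) = 19, u(14) = 12, u(15) = 6, u(16) = 18, u(17) = 24, u(18) = 17, u(19) = 16, u(20) = 8, u(21) = 24.
Since (u(20), u(21)) = (u(0), u(1)) = (8, 24) (two consecutive terms determine the rest), the sequence is periodic with period 20.
The value 18 first appears (with i ≥ 2) at u(12).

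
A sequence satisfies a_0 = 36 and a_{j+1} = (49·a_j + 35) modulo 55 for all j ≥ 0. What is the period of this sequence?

a_0 = 36, a_1 = 39, a_2 = 21, a_3 = 19, a_4 = 31, a_5 = 14, a_6 = 6, a_7 = 54, a_8 = 41, a_9 = 9, a_{10} = 36.
Since a_{10} = a_0 = 36, the sequence is periodic with period 10.

10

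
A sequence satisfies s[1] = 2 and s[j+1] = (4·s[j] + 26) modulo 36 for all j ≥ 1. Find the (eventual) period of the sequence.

s[1] = 2, s[2] = 34, s[3] = 18, s[4] = 26, s[5] = 22, s[6] = 6, s[7] = 14, s[8] = 10, s[9] = 30, s[10] = 2.
The sequence repeats with period 9.

9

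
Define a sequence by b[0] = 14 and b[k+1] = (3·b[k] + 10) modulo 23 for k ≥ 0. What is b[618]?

b[0] = 14; b[1] = 6; b[2] = 5; b[3] = 2; b[4] = 16; b[5] = 12; b[6] = 0; b[7] = 10; b[8] = 17; b[9] = 15; b[10] = 9; b[11] = 14.
The sequence repeats with period 11.
(618 - 0) mod 11 = 2, so b[618] = b[2] = 5.

5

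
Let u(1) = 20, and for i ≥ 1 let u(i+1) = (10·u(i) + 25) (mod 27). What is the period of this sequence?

27

Computing terms: u(1) = 20, u(2) = 9, u(3) = 7, u(4) = 14, u(5) = 3, u(6) = 1, u(7) = 8, u(8) = 24, u(9) = 22, u(10) = 2, u(11) = 18, u(12) = 16, u(13) = 23, u(14) = 12, u(15) = 10, u(16) = 17, u(17) = 6, u(18) = 4, u(19) = 11, u(20) = 0, u(21) = 25, u(22) = 5, u(23) = 21, u(24) = 19, u(25) = 26, u(26) = 15, u(27) = 13, u(28) = 20.
The sequence repeats with period 27.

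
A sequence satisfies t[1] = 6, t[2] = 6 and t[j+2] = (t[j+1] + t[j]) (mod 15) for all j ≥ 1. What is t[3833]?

t[1] = 6, t[2] = 6, t[3] = 12, t[4] = 3, t[5] = 0, t[6] = 3, t[7] = 3, t[8] = 6, t[9] = 9, t[10] = 0, t[11] = 9, t[12] = 9, t[13] = 3, t[14] = 12, t[15] = 0, t[16] = 12, t[17] = 12, t[18] = 9, t[19] = 6, t[20] = 0, t[21] = 6, t[22] = 6.
The sequence repeats with period 20.
(3833 - 1) mod 20 = 12, so t[3833] = t[13] = 3.

3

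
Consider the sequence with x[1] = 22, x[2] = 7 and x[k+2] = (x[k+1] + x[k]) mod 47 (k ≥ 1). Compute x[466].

We have x[1] = 22,  x[2] = 7,  x[3] = 29,  x[4] = 36,  x[5] = 18,  x[6] = 7,  x[7] = 25,  x[8] = 32,  x[9] = 10,  x[10] = 42,  x[11] = 5,  x[12] = 0,  x[13] = 5,  x[14] = 5,  x[15] = 10,  x[16] = 15,  x[17] = 25,  x[18] = 40,  x[19] = 18,  x[20] = 11,  x[21] = 29,  x[22] = 40,  x[23] = 22,  x[24] = 15,  x[25] = 37,  x[26] = 5,  x[27] = 42,  x[28] = 0,  x[29] = 42,  x[30] = 42,  x[31] = 37,  x[32] = 32,  x[33] = 22,  x[34] = 7.
The sequence repeats with period 32.
So x[466] = x[1 + ((466-1) mod 32)] = x[18] = 40.

40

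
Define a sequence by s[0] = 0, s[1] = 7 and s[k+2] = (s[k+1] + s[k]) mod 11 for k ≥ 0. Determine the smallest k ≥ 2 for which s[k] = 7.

2

Listing terms: s[0] = 0; s[1] = 7; s[2] = 7; s[3] = 3; s[4] = 10; s[5] = 2; s[6] = 1; s[7] = 3; s[8] = 4; s[9] = 7; s[10] = 0; s[11] = 7.
The sequence repeats with period 10.
The value 7 first appears (with k ≥ 2) at s[2].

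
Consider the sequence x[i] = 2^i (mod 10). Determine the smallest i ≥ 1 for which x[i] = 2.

1

We have x[0] = 1; x[1] = 2; x[2] = 4; x[3] = 8; x[4] = 6; x[5] = 2.
Since x[5] = x[1] = 2, the sequence is eventually periodic: after a pre-period of length 1 it cycles with period 4.
The value 2 first appears (with i ≥ 1) at x[1].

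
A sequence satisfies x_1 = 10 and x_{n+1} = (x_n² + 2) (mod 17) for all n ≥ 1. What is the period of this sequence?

4

Listing terms: x_1 = 10, x_2 = 0, x_3 = 2, x_4 = 6, x_5 = 4, x_6 = 1, x_7 = 3, x_8 = 11, x_9 = 4.
Since x_9 = x_5 = 4, the sequence is eventually periodic: after a pre-period of length 4 it cycles with period 4.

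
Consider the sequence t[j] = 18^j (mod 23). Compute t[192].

t[0] = 1; t[1] = 18; t[2] = 2; t[3] = 13; t[4] = 4; t[5] = 3; t[6] = 8; t[7] = 6; t[8] = 16; t[9] = 12; t[10] = 9; t[11] = 1.
The sequence repeats with period 11.
So t[192] = t[0 + ((192-0) mod 11)] = t[5] = 3.

3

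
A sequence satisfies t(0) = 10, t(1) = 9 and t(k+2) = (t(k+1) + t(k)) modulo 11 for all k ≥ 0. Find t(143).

t(0) = 10, t(1) = 9, t(2) = 8, t(3) = 6, t(4) = 3, t(5) = 9, t(6) = 1, t(7) = 10, t(8) = 0, t(9) = 10, t(10) = 10, t(11) = 9.
Since (t(10), t(11)) = (t(0), t(1)) = (10, 9) (two consecutive terms determine the rest), the sequence is periodic with period 10.
(143 - 0) mod 10 = 3, so t(143) = t(3) = 6.

6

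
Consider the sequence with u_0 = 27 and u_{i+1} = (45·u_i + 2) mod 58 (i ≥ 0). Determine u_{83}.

Listing terms: u_0 = 27,  u_1 = 57,  u_2 = 15,  u_3 = 39,  u_4 = 17,  u_5 = 13,  u_6 = 7,  u_7 = 27.
The sequence repeats with period 7.
So u_{83} = u_{0 + ((83-0) mod 7)} = u_6 = 7.

7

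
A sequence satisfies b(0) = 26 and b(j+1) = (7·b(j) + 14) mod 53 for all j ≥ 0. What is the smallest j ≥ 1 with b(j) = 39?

b(0) = 26; b(1) = 37; b(2) = 8; b(3) = 17; b(4) = 27; b(5) = 44; b(6) = 4; b(7) = 42; b(8) = 43; b(9) = 50; b(10) = 46; b(11) = 18; b(12) = 34; b(13) = 40; b(14) = 29; b(15) = 5; b(16) = 49; b(17) = 39; b(18) = 22; b(19) = 9; b(20) = 24; b(21) = 23; b(22) = 16; b(23) = 20; b(24) = 48; b(25) = 32; b(26) = 26.
The sequence repeats with period 26.
The value 39 first appears (with j ≥ 1) at b(17).

17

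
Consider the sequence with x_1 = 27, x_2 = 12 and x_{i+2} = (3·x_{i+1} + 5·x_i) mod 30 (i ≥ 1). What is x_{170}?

Listing terms: x_1 = 27; x_2 = 12; x_3 = 21; x_4 = 3; x_5 = 24; x_6 = 27; x_7 = 21; x_8 = 18; x_9 = 9; x_{10} = 27; x_{11} = 6; x_{12} = 3; x_{13} = 9; x_{14} = 12; x_{15} = 21.
Since (x_{14}, x_{15}) = (x_2, x_3) = (12, 21) (two consecutive terms determine the rest), the sequence is eventually periodic: after a pre-period of length 1 it cycles with period 12.
For i ≥ 2, x_i depends only on (i - 2) mod 12. (170 - 2) mod 12 = 0, so x_{170} = x_2 = 12.

12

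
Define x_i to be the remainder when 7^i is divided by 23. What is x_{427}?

Computing terms: x_0 = 1,  x_1 = 7,  x_2 = 3,  x_3 = 21,  x_4 = 9,  x_5 = 17,  x_6 = 4,  x_7 = 5,  x_8 = 12,  x_9 = 15,  x_{10} = 13,  x_{11} = 22,  x_{12} = 16,  x_{13} = 20,  x_{14} = 2,  x_{15} = 14,  x_{16} = 6,  x_{17} = 19,  x_{18} = 18,  x_{19} = 11,  x_{20} = 8,  x_{21} = 10,  x_{22} = 1.
Since x_{22} = x_0 = 1, the sequence is periodic with period 22.
So x_{427} = x_{0 + ((427-0) mod 22)} = x_9 = 15.

15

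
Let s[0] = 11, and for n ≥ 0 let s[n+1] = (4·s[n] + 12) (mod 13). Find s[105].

7

s[0] = 11; s[1] = 4; s[2] = 2; s[3] = 7; s[4] = 1; s[5] = 3; s[6] = 11.
Since s[6] = s[0] = 11, the sequence is periodic with period 6.
So s[105] = s[0 + ((105-0) mod 6)] = s[3] = 7.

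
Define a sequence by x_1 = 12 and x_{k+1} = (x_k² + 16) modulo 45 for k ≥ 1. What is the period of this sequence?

3

We have x_1 = 12; x_2 = 25; x_3 = 11; x_4 = 2; x_5 = 20; x_6 = 11.
Since x_6 = x_3 = 11, the sequence is eventually periodic: after a pre-period of length 2 it cycles with period 3.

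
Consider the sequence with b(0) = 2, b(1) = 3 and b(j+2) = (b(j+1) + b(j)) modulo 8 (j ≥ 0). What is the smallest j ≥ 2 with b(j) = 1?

8

Computing terms: b(0) = 2,  b(1) = 3,  b(2) = 5,  b(3) = 0,  b(4) = 5,  b(5) = 5,  b(6) = 2,  b(7) = 7,  b(8) = 1,  b(9) = 0,  b(10) = 1,  b(11) = 1,  b(12) = 2,  b(13) = 3.
Since (b(12), b(13)) = (b(0), b(1)) = (2, 3) (two consecutive terms determine the rest), the sequence is periodic with period 12.
The value 1 first appears (with j ≥ 2) at b(8).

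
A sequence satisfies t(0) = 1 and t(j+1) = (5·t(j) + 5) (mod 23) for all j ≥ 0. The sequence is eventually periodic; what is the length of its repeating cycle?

Listing terms: t(0) = 1; t(1) = 10; t(2) = 9; t(3) = 4; t(4) = 2; t(5) = 15; t(6) = 11; t(7) = 14; t(8) = 6; t(9) = 12; t(10) = 19; t(11) = 8; t(12) = 22; t(13) = 0; t(14) = 5; t(15) = 7; t(16) = 17; t(17) = 21; t(18) = 18; t(19) = 3; t(20) = 20; t(21) = 13; t(22) = 1.
The sequence repeats with period 22.

22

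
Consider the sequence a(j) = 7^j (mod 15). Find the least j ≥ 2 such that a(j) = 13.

a(1) = 7; a(2) = 4; a(3) = 13; a(4) = 1; a(5) = 7.
The sequence repeats with period 4.
The value 13 first appears (with j ≥ 2) at a(3).

3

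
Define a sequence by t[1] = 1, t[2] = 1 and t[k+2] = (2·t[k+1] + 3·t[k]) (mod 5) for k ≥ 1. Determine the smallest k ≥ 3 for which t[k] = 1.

Computing terms: t[1] = 1, t[2] = 1, t[3] = 0, t[4] = 3, t[5] = 1, t[6] = 1.
The sequence repeats with period 4.
The value 1 next appears (with k ≥ 3) at t[5].

5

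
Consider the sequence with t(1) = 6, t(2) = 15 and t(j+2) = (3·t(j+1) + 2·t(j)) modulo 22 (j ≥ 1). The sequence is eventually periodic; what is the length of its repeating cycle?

Computing terms: t(1) = 6; t(2) = 15; t(3) = 13; t(4) = 3; t(5) = 13; t(6) = 1; t(7) = 7; t(8) = 1; t(9) = 17; t(10) = 9; t(11) = 17; t(12) = 3; t(13) = 21; t(14) = 3; t(15) = 7; t(16) = 5; t(17) = 7; t(18) = 9; t(19) = 19; t(20) = 9; t(21) = 21; t(22) = 15; t(23) = 21; t(24) = 5; t(25) = 13; t(26) = 5; t(27) = 19; t(28) = 1; t(29) = 19; t(30) = 15; t(31) = 17; t(32) = 15; t(33) = 13.
Since (t(32), t(33)) = (t(2), t(3)) = (15, 13) (two consecutive terms determine the rest), the sequence is eventually periodic: after a pre-period of length 1 it cycles with period 30.

30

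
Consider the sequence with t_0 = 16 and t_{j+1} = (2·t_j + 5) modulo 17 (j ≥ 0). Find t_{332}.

8

t_0 = 16, t_1 = 3, t_2 = 11, t_3 = 10, t_4 = 8, t_5 = 4, t_6 = 13, t_7 = 14, t_8 = 16.
The sequence repeats with period 8.
(332 - 0) mod 8 = 4, so t_{332} = t_4 = 8.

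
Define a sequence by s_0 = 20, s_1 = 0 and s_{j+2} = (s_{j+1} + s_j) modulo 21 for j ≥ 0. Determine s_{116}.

We have s_0 = 20,  s_1 = 0,  s_2 = 20,  s_3 = 20,  s_4 = 19,  s_5 = 18,  s_6 = 16,  s_7 = 13,  s_8 = 8,  s_9 = 0,  s_{10} = 8,  s_{11} = 8,  s_{12} = 16,  s_{13} = 3,  s_{14} = 19,  s_{15} = 1,  s_{16} = 20,  s_{17} = 0.
Since (s_{16}, s_{17}) = (s_0, s_1) = (20, 0) (two consecutive terms determine the rest), the sequence is periodic with period 16.
(116 - 0) mod 16 = 4, so s_{116} = s_4 = 19.

19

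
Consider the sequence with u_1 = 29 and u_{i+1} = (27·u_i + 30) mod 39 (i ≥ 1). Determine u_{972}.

We have u_1 = 29, u_2 = 33, u_3 = 24, u_4 = 15, u_5 = 6, u_6 = 36, u_7 = 27, u_8 = 18, u_9 = 9, u_{10} = 0, u_{11} = 30, u_{12} = 21, u_{13} = 12, u_{14} = 3, u_{15} = 33.
Since u_{15} = u_2 = 33, the sequence is eventually periodic: after a pre-period of length 1 it cycles with period 13.
For i ≥ 2, u_i depends only on (i - 2) mod 13. (972 - 2) mod 13 = 8, so u_{972} = u_{10} = 0.

0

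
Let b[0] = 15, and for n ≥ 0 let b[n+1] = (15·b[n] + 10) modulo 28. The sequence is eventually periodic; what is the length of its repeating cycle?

7

Listing terms: b[0] = 15, b[1] = 11, b[2] = 7, b[3] = 3, b[4] = 27, b[5] = 23, b[6] = 19, b[7] = 15.
The sequence repeats with period 7.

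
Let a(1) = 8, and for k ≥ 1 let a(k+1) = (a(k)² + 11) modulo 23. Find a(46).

12

Listing terms: a(1) = 8,  a(2) = 6,  a(3) = 1,  a(4) = 12,  a(5) = 17,  a(6) = 1.
Since a(6) = a(3) = 1, the sequence is eventually periodic: after a pre-period of length 2 it cycles with period 3.
For k ≥ 3, a(k) depends only on (k - 3) mod 3. (46 - 3) mod 3 = 1, so a(46) = a(4) = 12.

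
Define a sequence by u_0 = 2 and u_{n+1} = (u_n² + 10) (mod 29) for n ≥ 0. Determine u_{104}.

26

We have u_0 = 2, u_1 = 14, u_2 = 3, u_3 = 19, u_4 = 23, u_5 = 17, u_6 = 9, u_7 = 4, u_8 = 26, u_9 = 19.
Since u_9 = u_3 = 19, the sequence is eventually periodic: after a pre-period of length 3 it cycles with period 6.
For n ≥ 3, u_n depends only on (n - 3) mod 6. (104 - 3) mod 6 = 5, so u_{104} = u_8 = 26.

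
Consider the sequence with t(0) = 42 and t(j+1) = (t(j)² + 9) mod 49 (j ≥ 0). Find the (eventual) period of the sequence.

We have t(0) = 42,  t(1) = 9,  t(2) = 41,  t(3) = 24,  t(4) = 46,  t(5) = 18,  t(6) = 39,  t(7) = 11,  t(8) = 32,  t(9) = 4,  t(10) = 25,  t(11) = 46.
Since t(11) = t(4) = 46, the sequence is eventually periodic: after a pre-period of length 4 it cycles with period 7.

7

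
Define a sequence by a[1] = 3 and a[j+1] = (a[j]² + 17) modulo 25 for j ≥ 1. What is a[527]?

8

a[1] = 3,  a[2] = 1,  a[3] = 18,  a[4] = 16,  a[5] = 23,  a[6] = 21,  a[7] = 8,  a[8] = 6,  a[9] = 3.
Since a[9] = a[1] = 3, the sequence is periodic with period 8.
So a[527] = a[1 + ((527-1) mod 8)] = a[7] = 8.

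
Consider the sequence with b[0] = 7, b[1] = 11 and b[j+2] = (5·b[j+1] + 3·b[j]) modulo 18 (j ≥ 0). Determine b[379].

Computing terms: b[0] = 7,  b[1] = 11,  b[2] = 4,  b[3] = 17,  b[4] = 7,  b[5] = 14,  b[6] = 1,  b[7] = 11,  b[8] = 4.
Since (b[7], b[8]) = (b[1], b[2]) = (11, 4) (two consecutive terms determine the rest), the sequence is eventually periodic: after a pre-period of length 1 it cycles with period 6.
For j ≥ 1, b[j] depends only on (j - 1) mod 6. (379 - 1) mod 6 = 0, so b[379] = b[1] = 11.

11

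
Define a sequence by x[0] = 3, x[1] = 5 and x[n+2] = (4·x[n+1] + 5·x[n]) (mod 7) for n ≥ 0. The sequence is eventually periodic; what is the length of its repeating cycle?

6

x[0] = 3, x[1] = 5, x[2] = 0, x[3] = 4, x[4] = 2, x[5] = 0, x[6] = 3, x[7] = 5.
Since (x[6], x[7]) = (x[0], x[1]) = (3, 5) (two consecutive terms determine the rest), the sequence is periodic with period 6.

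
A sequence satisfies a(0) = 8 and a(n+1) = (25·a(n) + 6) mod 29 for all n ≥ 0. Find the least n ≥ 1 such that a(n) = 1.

Computing terms: a(0) = 8, a(1) = 3, a(2) = 23, a(3) = 1, a(4) = 2, a(5) = 27, a(6) = 14, a(7) = 8.
The sequence repeats with period 7.
The value 1 first appears (with n ≥ 1) at a(3).

3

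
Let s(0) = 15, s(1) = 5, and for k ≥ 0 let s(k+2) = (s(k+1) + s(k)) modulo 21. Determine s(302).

4

s(0) = 15, s(1) = 5, s(2) = 20, s(3) = 4, s(4) = 3, s(5) = 7, s(6) = 10, s(7) = 17, s(8) = 6, s(9) = 2, s(10) = 8, s(11) = 10, s(12) = 18, s(13) = 7, s(14) = 4, s(15) = 11, s(16) = 15, s(17) = 5.
The sequence repeats with period 16.
(302 - 0) mod 16 = 14, so s(302) = s(14) = 4.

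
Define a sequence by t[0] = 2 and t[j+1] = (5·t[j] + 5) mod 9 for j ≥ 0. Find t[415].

Computing terms: t[0] = 2, t[1] = 6, t[2] = 8, t[3] = 0, t[4] = 5, t[5] = 3, t[6] = 2.
The sequence repeats with period 6.
(415 - 0) mod 6 = 1, so t[415] = t[1] = 6.

6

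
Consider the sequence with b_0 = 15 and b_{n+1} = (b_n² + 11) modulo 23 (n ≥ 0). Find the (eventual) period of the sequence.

3

Listing terms: b_0 = 15,  b_1 = 6,  b_2 = 1,  b_3 = 12,  b_4 = 17,  b_5 = 1.
Since b_5 = b_2 = 1, the sequence is eventually periodic: after a pre-period of length 2 it cycles with period 3.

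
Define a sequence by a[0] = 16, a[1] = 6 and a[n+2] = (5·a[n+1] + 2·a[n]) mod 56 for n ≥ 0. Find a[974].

We have a[0] = 16; a[1] = 6; a[2] = 6; a[3] = 42; a[4] = 54; a[5] = 18; a[6] = 30; a[7] = 18; a[8] = 38; a[9] = 2; a[10] = 30; a[11] = 42; a[12] = 46; a[13] = 34; a[14] = 38; a[15] = 34; a[16] = 22; a[17] = 10; a[18] = 38; a[19] = 42; a[20] = 6; a[21] = 2; a[22] = 22; a[23] = 2; a[24] = 54; a[25] = 50; a[26] = 22; a[27] = 42; a[28] = 30; a[29] = 10; a[30] = 54; a[31] = 10; a[32] = 46; a[33] = 26; a[34] = 54; a[35] = 42; a[36] = 38; a[37] = 50; a[38] = 46; a[39] = 50; a[40] = 6; a[41] = 18; a[42] = 46; a[43] = 42; a[44] = 22; a[45] = 26; a[46] = 6; a[47] = 26; a[48] = 30; a[49] = 34; a[50] = 6; a[51] = 42.
Since (a[50], a[51]) = (a[2], a[3]) = (6, 42) (two consecutive terms determine the rest), the sequence is eventually periodic: after a pre-period of length 2 it cycles with period 48.
For n ≥ 2, a[n] depends only on (n - 2) mod 48. (974 - 2) mod 48 = 12, so a[974] = a[14] = 38.

38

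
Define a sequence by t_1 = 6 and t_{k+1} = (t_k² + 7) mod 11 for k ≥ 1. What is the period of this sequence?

3

Computing terms: t_1 = 6; t_2 = 10; t_3 = 8; t_4 = 5; t_5 = 10.
Since t_5 = t_2 = 10, the sequence is eventually periodic: after a pre-period of length 1 it cycles with period 3.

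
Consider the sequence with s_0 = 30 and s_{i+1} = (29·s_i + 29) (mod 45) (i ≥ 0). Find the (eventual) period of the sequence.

6

Listing terms: s_0 = 30, s_1 = 44, s_2 = 0, s_3 = 29, s_4 = 15, s_5 = 14, s_6 = 30.
The sequence repeats with period 6.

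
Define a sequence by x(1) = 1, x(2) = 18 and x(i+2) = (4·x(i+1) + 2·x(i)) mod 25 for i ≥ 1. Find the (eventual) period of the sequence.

We have x(1) = 1,  x(2) = 18,  x(3) = 24,  x(4) = 7,  x(5) = 1,  x(6) = 18.
The sequence repeats with period 4.

4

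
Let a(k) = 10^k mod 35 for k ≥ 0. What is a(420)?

15

Computing terms: a(0) = 1, a(1) = 10, a(2) = 30, a(3) = 20, a(4) = 25, a(5) = 5, a(6) = 15, a(7) = 10.
Since a(7) = a(1) = 10, the sequence is eventually periodic: after a pre-period of length 1 it cycles with period 6.
For k ≥ 1, a(k) depends only on (k - 1) mod 6. (420 - 1) mod 6 = 5, so a(420) = a(6) = 15.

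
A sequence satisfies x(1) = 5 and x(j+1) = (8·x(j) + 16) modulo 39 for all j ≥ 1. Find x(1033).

5

Computing terms: x(1) = 5,  x(2) = 17,  x(3) = 35,  x(4) = 23,  x(5) = 5.
Since x(5) = x(1) = 5, the sequence is periodic with period 4.
(1033 - 1) mod 4 = 0, so x(1033) = x(1) = 5.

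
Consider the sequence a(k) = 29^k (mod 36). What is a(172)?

Listing terms: a(1) = 29; a(2) = 13; a(3) = 17; a(4) = 25; a(5) = 5; a(6) = 1; a(7) = 29.
The sequence repeats with period 6.
(172 - 1) mod 6 = 3, so a(172) = a(4) = 25.

25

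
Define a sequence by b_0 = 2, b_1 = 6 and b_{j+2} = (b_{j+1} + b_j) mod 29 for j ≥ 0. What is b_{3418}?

Listing terms: b_0 = 2, b_1 = 6, b_2 = 8, b_3 = 14, b_4 = 22, b_5 = 7, b_6 = 0, b_7 = 7, b_8 = 7, b_9 = 14, b_{10} = 21, b_{11} = 6, b_{12} = 27, b_{13} = 4, b_{14} = 2, b_{15} = 6.
The sequence repeats with period 14.
So b_{3418} = b_{0 + ((3418-0) mod 14)} = b_2 = 8.

8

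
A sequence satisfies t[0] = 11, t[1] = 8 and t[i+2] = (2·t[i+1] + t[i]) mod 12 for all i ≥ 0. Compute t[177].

8

Listing terms: t[0] = 11, t[1] = 8, t[2] = 3, t[3] = 2, t[4] = 7, t[5] = 4, t[6] = 3, t[7] = 10, t[8] = 11, t[9] = 8.
The sequence repeats with period 8.
(177 - 0) mod 8 = 1, so t[177] = t[1] = 8.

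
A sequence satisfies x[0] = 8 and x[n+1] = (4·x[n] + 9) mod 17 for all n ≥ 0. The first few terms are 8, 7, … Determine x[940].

8

Listing terms: x[0] = 8,  x[1] = 7,  x[2] = 3,  x[3] = 4,  x[4] = 8.
The sequence repeats with period 4.
So x[940] = x[0 + ((940-0) mod 4)] = x[0] = 8.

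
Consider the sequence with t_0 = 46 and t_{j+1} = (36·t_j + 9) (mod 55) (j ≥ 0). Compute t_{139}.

Computing terms: t_0 = 46; t_1 = 15; t_2 = 54; t_3 = 28; t_4 = 27; t_5 = 46.
The sequence repeats with period 5.
(139 - 0) mod 5 = 4, so t_{139} = t_4 = 27.

27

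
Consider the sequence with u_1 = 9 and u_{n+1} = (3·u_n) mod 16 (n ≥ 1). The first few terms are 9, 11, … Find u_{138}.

11

We have u_1 = 9, u_2 = 11, u_3 = 1, u_4 = 3, u_5 = 9.
Since u_5 = u_1 = 9, the sequence is periodic with period 4.
So u_{138} = u_{1 + ((138-1) mod 4)} = u_2 = 11.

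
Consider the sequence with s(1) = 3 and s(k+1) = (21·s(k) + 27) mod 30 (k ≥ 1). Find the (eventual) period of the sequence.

10

We have s(1) = 3,  s(2) = 0,  s(3) = 27,  s(4) = 24,  s(5) = 21,  s(6) = 18,  s(7) = 15,  s(8) = 12,  s(9) = 9,  s(10) = 6,  s(11) = 3.
The sequence repeats with period 10.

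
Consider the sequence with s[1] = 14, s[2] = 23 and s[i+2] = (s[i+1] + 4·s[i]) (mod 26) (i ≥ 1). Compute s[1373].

19

We have s[1] = 14, s[2] = 23, s[3] = 1, s[4] = 15, s[5] = 19, s[6] = 1, s[7] = 25, s[8] = 3, s[9] = 25, s[10] = 11, s[11] = 7, s[12] = 25, s[13] = 1, s[14] = 23, s[15] = 1.
Since (s[14], s[15]) = (s[2], s[3]) = (23, 1) (two consecutive terms determine the rest), the sequence is eventually periodic: after a pre-period of length 1 it cycles with period 12.
For i ≥ 2, s[i] depends only on (i - 2) mod 12. (1373 - 2) mod 12 = 3, so s[1373] = s[5] = 19.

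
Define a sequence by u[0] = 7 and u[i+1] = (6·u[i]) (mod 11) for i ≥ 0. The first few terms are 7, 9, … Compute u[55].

u[0] = 7, u[1] = 9, u[2] = 10, u[3] = 5, u[4] = 8, u[5] = 4, u[6] = 2, u[7] = 1, u[8] = 6, u[9] = 3, u[10] = 7.
Since u[10] = u[0] = 7, the sequence is periodic with period 10.
(55 - 0) mod 10 = 5, so u[55] = u[5] = 4.

4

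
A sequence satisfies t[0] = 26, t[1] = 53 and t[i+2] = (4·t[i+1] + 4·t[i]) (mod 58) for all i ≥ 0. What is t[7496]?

Computing terms: t[0] = 26, t[1] = 53, t[2] = 26, t[3] = 26, t[4] = 34, t[5] = 8, t[6] = 52, t[7] = 8, t[8] = 8, t[9] = 6, t[10] = 56, t[11] = 16, t[12] = 56, t[13] = 56, t[14] = 42, t[15] = 44, t[16] = 54, t[17] = 44, t[18] = 44, t[19] = 4, t[20] = 18, t[21] = 30, t[22] = 18, t[23] = 18, t[24] = 28, t[25] = 10, t[26] = 36, t[27] = 10, t[28] = 10, t[29] = 22, t[30] = 12, t[31] = 20, t[32] = 12, t[33] = 12, t[34] = 38, t[35] = 26, t[36] = 24, t[37] = 26, t[38] = 26.
Since (t[37], t[38]) = (t[2], t[3]) = (26, 26) (two consecutive terms determine the rest), the sequence is eventually periodic: after a pre-period of length 2 it cycles with period 35.
For i ≥ 2, t[i] depends only on (i - 2) mod 35. (7496 - 2) mod 35 = 4, so t[7496] = t[6] = 52.

52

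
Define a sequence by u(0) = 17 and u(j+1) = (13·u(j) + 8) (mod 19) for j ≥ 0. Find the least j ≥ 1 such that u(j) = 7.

9

Computing terms: u(0) = 17, u(1) = 1, u(2) = 2, u(3) = 15, u(4) = 13, u(5) = 6, u(6) = 10, u(7) = 5, u(8) = 16, u(9) = 7, u(10) = 4, u(11) = 3, u(12) = 9, u(13) = 11, u(14) = 18, u(15) = 14, u(16) = 0, u(17) = 8, u(18) = 17.
Since u(18) = u(0) = 17, the sequence is periodic with period 18.
The value 7 first appears (with j ≥ 1) at u(9).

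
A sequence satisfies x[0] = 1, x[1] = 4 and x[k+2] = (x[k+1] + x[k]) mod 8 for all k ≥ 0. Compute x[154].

Listing terms: x[0] = 1; x[1] = 4; x[2] = 5; x[3] = 1; x[4] = 6; x[5] = 7; x[6] = 5; x[7] = 4; x[8] = 1; x[9] = 5; x[10] = 6; x[11] = 3; x[12] = 1; x[13] = 4.
The sequence repeats with period 12.
So x[154] = x[0 + ((154-0) mod 12)] = x[10] = 6.

6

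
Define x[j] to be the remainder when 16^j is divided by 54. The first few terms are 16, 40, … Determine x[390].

46

x[1] = 16, x[2] = 40, x[3] = 46, x[4] = 34, x[5] = 4, x[6] = 10, x[7] = 52, x[8] = 22, x[9] = 28, x[10] = 16.
Since x[10] = x[1] = 16, the sequence is periodic with period 9.
(390 - 1) mod 9 = 2, so x[390] = x[3] = 46.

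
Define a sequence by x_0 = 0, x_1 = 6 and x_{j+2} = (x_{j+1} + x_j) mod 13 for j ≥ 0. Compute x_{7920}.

8

x_0 = 0; x_1 = 6; x_2 = 6; x_3 = 12; x_4 = 5; x_5 = 4; x_6 = 9; x_7 = 0; x_8 = 9; x_9 = 9; x_{10} = 5; x_{11} = 1; x_{12} = 6; x_{13} = 7; x_{14} = 0; x_{15} = 7; x_{16} = 7; x_{17} = 1; x_{18} = 8; x_{19} = 9; x_{20} = 4; x_{21} = 0; x_{22} = 4; x_{23} = 4; x_{24} = 8; x_{25} = 12; x_{26} = 7; x_{27} = 6; x_{28} = 0; x_{29} = 6.
The sequence repeats with period 28.
(7920 - 0) mod 28 = 24, so x_{7920} = x_{24} = 8.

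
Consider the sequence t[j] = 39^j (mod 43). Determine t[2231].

Listing terms: t[1] = 39, t[2] = 16, t[3] = 22, t[4] = 41, t[5] = 8, t[6] = 11, t[7] = 42, t[8] = 4, t[9] = 27, t[10] = 21, t[11] = 2, t[12] = 35, t[13] = 32, t[14] = 1, t[15] = 39.
Since t[15] = t[1] = 39, the sequence is periodic with period 14.
(2231 - 1) mod 14 = 4, so t[2231] = t[5] = 8.

8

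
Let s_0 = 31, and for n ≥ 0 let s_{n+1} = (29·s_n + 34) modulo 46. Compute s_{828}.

We have s_0 = 31, s_1 = 13, s_2 = 43, s_3 = 39, s_4 = 15, s_5 = 9, s_6 = 19, s_7 = 33, s_8 = 25, s_9 = 23, s_{10} = 11, s_{11} = 31.
The sequence repeats with period 11.
So s_{828} = s_{0 + ((828-0) mod 11)} = s_3 = 39.

39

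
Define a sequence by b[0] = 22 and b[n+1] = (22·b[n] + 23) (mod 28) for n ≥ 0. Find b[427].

b[0] = 22,  b[1] = 3,  b[2] = 5,  b[3] = 21,  b[4] = 9,  b[5] = 25,  b[6] = 13,  b[7] = 1,  b[8] = 17,  b[9] = 5.
Since b[9] = b[2] = 5, the sequence is eventually periodic: after a pre-period of length 2 it cycles with period 7.
For n ≥ 2, b[n] depends only on (n - 2) mod 7. (427 - 2) mod 7 = 5, so b[427] = b[7] = 1.

1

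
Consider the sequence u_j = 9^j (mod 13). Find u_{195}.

Listing terms: u_0 = 1; u_1 = 9; u_2 = 3; u_3 = 1.
Since u_3 = u_0 = 1, the sequence is periodic with period 3.
So u_{195} = u_{0 + ((195-0) mod 3)} = u_0 = 1.

1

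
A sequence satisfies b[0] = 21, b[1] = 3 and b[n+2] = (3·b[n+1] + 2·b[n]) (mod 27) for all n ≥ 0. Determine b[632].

Computing terms: b[0] = 21; b[1] = 3; b[2] = 24; b[3] = 24; b[4] = 12; b[5] = 3; b[6] = 6; b[7] = 24; b[8] = 3; b[9] = 3; b[10] = 15; b[11] = 24; b[12] = 21; b[13] = 3.
Since (b[12], b[13]) = (b[0], b[1]) = (21, 3) (two consecutive terms determine the rest), the sequence is periodic with period 12.
So b[632] = b[0 + ((632-0) mod 12)] = b[8] = 3.

3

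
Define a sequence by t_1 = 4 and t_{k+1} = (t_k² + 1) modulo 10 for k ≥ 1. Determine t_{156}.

5

We have t_1 = 4,  t_2 = 7,  t_3 = 0,  t_4 = 1,  t_5 = 2,  t_6 = 5,  t_7 = 6,  t_8 = 7.
Since t_8 = t_2 = 7, the sequence is eventually periodic: after a pre-period of length 1 it cycles with period 6.
For k ≥ 2, t_k depends only on (k - 2) mod 6. (156 - 2) mod 6 = 4, so t_{156} = t_6 = 5.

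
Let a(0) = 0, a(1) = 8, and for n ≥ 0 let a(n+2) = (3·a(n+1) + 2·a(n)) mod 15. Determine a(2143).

4

Computing terms: a(0) = 0; a(1) = 8; a(2) = 9; a(3) = 13; a(4) = 12; a(5) = 2; a(6) = 0; a(7) = 4; a(8) = 12; a(9) = 14; a(10) = 6; a(11) = 1; a(12) = 0; a(13) = 2; a(14) = 6; a(15) = 7; a(16) = 3; a(17) = 8; a(18) = 0; a(19) = 1; a(20) = 3; a(21) = 11; a(22) = 9; a(23) = 4; a(24) = 0; a(25) = 8.
Since (a(24), a(25)) = (a(0), a(1)) = (0, 8) (two consecutive terms determine the rest), the sequence is periodic with period 24.
(2143 - 0) mod 24 = 7, so a(2143) = a(7) = 4.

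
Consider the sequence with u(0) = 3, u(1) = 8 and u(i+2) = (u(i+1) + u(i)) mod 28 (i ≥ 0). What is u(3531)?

Computing terms: u(0) = 3,  u(1) = 8,  u(2) = 11,  u(3) = 19,  u(4) = 2,  u(5) = 21,  u(6) = 23,  u(7) = 16,  u(8) = 11,  u(9) = 27,  u(10) = 10,  u(11) = 9,  u(12) = 19,  u(13) = 0,  u(14) = 19,  u(15) = 19,  u(16) = 10,  u(17) = 1,  u(18) = 11,  u(19) = 12,  u(20) = 23,  u(21) = 7,  u(22) = 2,  u(23) = 9,  u(24) = 11,  u(25) = 20,  u(26) = 3,  u(27) = 23,  u(28) = 26,  u(29) = 21,  u(30) = 19,  u(31) = 12,  u(32) = 3,  u(33) = 15,  u(34) = 18,  u(35) = 5,  u(36) = 23,  u(37) = 0,  u(38) = 23,  u(39) = 23,  u(40) = 18,  u(41) = 13,  u(42) = 3,  u(43) = 16,  u(44) = 19,  u(45) = 7,  u(46) = 26,  u(47) = 5,  u(48) = 3,  u(49) = 8.
The sequence repeats with period 48.
So u(3531) = u(0 + ((3531-0) mod 48)) = u(27) = 23.

23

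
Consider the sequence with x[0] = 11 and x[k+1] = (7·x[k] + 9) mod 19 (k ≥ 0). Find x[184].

x[0] = 11,  x[1] = 10,  x[2] = 3,  x[3] = 11.
Since x[3] = x[0] = 11, the sequence is periodic with period 3.
So x[184] = x[0 + ((184-0) mod 3)] = x[1] = 10.

10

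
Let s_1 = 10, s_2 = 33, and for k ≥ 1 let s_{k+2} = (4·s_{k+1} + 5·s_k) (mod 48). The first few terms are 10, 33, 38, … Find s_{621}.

2

We have s_1 = 10; s_2 = 33; s_3 = 38; s_4 = 29; s_5 = 18; s_6 = 25; s_7 = 46; s_8 = 21; s_9 = 26; s_{10} = 17; s_{11} = 6; s_{12} = 13; s_{13} = 34; s_{14} = 9; s_{15} = 14; s_{16} = 5; s_{17} = 42; s_{18} = 1; s_{19} = 22; s_{20} = 45; s_{21} = 2; s_{22} = 41; s_{23} = 30; s_{24} = 37; s_{25} = 10; s_{26} = 33.
The sequence repeats with period 24.
So s_{621} = s_{1 + ((621-1) mod 24)} = s_{21} = 2.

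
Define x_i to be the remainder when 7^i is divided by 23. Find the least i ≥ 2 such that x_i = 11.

Listing terms: x_1 = 7; x_2 = 3; x_3 = 21; x_4 = 9; x_5 = 17; x_6 = 4; x_7 = 5; x_8 = 12; x_9 = 15; x_{10} = 13; x_{11} = 22; x_{12} = 16; x_{13} = 20; x_{14} = 2; x_{15} = 14; x_{16} = 6; x_{17} = 19; x_{18} = 18; x_{19} = 11; x_{20} = 8; x_{21} = 10; x_{22} = 1; x_{23} = 7.
The sequence repeats with period 22.
The value 11 first appears (with i ≥ 2) at x_{19}.

19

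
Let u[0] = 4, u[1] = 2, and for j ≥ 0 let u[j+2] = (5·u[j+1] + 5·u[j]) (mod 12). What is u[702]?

Computing terms: u[0] = 4; u[1] = 2; u[2] = 6; u[3] = 4; u[4] = 2.
Since (u[3], u[4]) = (u[0], u[1]) = (4, 2) (two consecutive terms determine the rest), the sequence is periodic with period 3.
So u[702] = u[0 + ((702-0) mod 3)] = u[0] = 4.

4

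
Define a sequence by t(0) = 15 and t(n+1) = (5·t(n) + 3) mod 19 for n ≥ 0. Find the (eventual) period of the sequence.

Listing terms: t(0) = 15, t(1) = 2, t(2) = 13, t(3) = 11, t(4) = 1, t(5) = 8, t(6) = 5, t(7) = 9, t(8) = 10, t(9) = 15.
Since t(9) = t(0) = 15, the sequence is periodic with period 9.

9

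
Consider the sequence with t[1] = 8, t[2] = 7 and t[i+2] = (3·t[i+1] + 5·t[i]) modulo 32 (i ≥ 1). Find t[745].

t[1] = 8,  t[2] = 7,  t[3] = 29,  t[4] = 26,  t[5] = 31,  t[6] = 31,  t[7] = 24,  t[8] = 3,  t[9] = 1,  t[10] = 18,  t[11] = 27,  t[12] = 11,  t[13] = 8,  t[14] = 15,  t[15] = 21,  t[16] = 10,  t[17] = 7,  t[18] = 7,  t[19] = 24,  t[20] = 11,  t[21] = 25,  t[22] = 2,  t[23] = 3,  t[24] = 19,  t[25] = 8,  t[26] = 23,  t[27] = 13,  t[28] = 26,  t[29] = 15,  t[30] = 15,  t[31] = 24,  t[32] = 19,  t[33] = 17,  t[34] = 18,  t[35] = 11,  t[36] = 27,  t[37] = 8,  t[38] = 31,  t[39] = 5,  t[40] = 10,  t[41] = 23,  t[42] = 23,  t[43] = 24,  t[44] = 27,  t[45] = 9,  t[46] = 2,  t[47] = 19,  t[48] = 3,  t[49] = 8,  t[50] = 7.
Since (t[49], t[50]) = (t[1], t[2]) = (8, 7) (two consecutive terms determine the rest), the sequence is periodic with period 48.
(745 - 1) mod 48 = 24, so t[745] = t[25] = 8.

8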